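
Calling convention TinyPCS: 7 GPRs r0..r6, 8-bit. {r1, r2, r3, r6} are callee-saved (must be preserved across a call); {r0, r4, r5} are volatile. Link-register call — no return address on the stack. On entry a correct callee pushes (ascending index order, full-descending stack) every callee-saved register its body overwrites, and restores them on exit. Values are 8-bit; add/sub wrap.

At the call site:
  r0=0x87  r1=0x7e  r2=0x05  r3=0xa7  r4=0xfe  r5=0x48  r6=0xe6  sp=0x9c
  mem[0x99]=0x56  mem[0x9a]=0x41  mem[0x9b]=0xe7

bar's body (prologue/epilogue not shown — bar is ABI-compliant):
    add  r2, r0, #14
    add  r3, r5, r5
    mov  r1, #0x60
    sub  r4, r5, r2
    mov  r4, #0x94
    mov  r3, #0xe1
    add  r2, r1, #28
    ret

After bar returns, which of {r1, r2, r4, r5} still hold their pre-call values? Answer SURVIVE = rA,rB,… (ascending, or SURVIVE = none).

SURVIVE = r1,r2,r5

prologue: push r1 → mem[0x9b]=0x7e, sp=0x9b
prologue: push r2 → mem[0x9a]=0x05, sp=0x9a
prologue: push r3 → mem[0x99]=0xa7, sp=0x99
body[0] add  r2, r0, #14 → r2=0x95
body[1] add  r3, r5, r5 → r3=0x90
body[2] mov  r1, #0x60 → r1=0x60
body[3] sub  r4, r5, r2 → r4=0xb3
body[4] mov  r4, #0x94 → r4=0x94
body[5] mov  r3, #0xe1 → r3=0xe1
body[6] add  r2, r1, #28 → r2=0x7c
epilogue: pop r3=0xa7, sp=0x9a
epilogue: pop r2=0x05, sp=0x9b
epilogue: pop r1=0x7e, sp=0x9c
r1: callee-saved, written=True
r2: callee-saved, written=True
r4: caller-saved, written=True
r5: caller-saved, written=False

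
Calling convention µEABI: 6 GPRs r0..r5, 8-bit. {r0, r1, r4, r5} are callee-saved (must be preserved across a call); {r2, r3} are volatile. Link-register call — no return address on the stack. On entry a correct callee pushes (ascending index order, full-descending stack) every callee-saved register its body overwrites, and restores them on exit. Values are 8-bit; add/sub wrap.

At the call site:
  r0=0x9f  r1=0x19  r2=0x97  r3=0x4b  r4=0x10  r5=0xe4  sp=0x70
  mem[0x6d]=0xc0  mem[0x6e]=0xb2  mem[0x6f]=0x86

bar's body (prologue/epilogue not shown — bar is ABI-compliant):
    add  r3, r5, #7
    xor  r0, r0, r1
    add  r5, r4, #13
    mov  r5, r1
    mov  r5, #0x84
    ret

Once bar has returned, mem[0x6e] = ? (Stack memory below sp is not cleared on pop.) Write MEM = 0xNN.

prologue: push r0 -> mem[0x6f]=0x9f, sp=0x6f
prologue: push r5 -> mem[0x6e]=0xe4, sp=0x6e
body[0] add  r3, r5, #7 -> r3=0xeb
body[1] xor  r0, r0, r1 -> r0=0x86
body[2] add  r5, r4, #13 -> r5=0x1d
body[3] mov  r5, r1 -> r5=0x19
body[4] mov  r5, #0x84 -> r5=0x84
epilogue: pop r5=0xe4, sp=0x6f
epilogue: pop r0=0x9f, sp=0x70
prologue pushed ['r0', 'r5'] at ['0x6f', '0x6e']

MEM = 0xe4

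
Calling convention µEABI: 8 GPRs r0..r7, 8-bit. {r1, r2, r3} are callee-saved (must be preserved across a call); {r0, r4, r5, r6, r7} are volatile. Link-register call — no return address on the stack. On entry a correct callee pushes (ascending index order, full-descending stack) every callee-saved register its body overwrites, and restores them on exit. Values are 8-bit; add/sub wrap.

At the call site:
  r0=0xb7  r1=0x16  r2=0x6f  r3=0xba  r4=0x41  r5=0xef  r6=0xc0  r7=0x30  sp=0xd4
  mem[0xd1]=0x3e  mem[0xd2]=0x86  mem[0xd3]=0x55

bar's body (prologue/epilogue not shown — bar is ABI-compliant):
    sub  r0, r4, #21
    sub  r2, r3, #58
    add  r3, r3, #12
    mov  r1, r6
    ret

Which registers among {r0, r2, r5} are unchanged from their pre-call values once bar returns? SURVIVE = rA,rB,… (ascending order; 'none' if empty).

prologue: push r1 -> mem[0xd3]=0x16, sp=0xd3
prologue: push r2 -> mem[0xd2]=0x6f, sp=0xd2
prologue: push r3 -> mem[0xd1]=0xba, sp=0xd1
body[0] sub  r0, r4, #21 -> r0=0x2c
body[1] sub  r2, r3, #58 -> r2=0x80
body[2] add  r3, r3, #12 -> r3=0xc6
body[3] mov  r1, r6 -> r1=0xc0
epilogue: pop r3=0xba, sp=0xd2
epilogue: pop r2=0x6f, sp=0xd3
epilogue: pop r1=0x16, sp=0xd4
r0: caller-saved, written=True
r2: callee-saved, written=True
r5: caller-saved, written=False

SURVIVE = r2,r5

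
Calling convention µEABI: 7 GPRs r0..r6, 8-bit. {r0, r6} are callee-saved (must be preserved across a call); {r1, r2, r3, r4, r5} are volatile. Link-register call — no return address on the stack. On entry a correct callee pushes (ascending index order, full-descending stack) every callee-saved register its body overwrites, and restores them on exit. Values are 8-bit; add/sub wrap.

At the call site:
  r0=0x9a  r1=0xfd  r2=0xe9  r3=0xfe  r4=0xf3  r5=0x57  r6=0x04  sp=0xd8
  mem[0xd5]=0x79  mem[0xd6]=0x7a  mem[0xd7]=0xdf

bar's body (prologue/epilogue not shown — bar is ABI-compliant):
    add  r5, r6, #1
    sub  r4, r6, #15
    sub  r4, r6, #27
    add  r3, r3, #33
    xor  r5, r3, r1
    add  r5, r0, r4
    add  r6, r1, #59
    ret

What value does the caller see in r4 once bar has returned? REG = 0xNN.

prologue: push r6 → mem[0xd7]=0x04, sp=0xd7
body[0] add  r5, r6, #1 → r5=0x05
body[1] sub  r4, r6, #15 → r4=0xf5
body[2] sub  r4, r6, #27 → r4=0xe9
body[3] add  r3, r3, #33 → r3=0x1f
body[4] xor  r5, r3, r1 → r5=0xe2
body[5] add  r5, r0, r4 → r5=0x83
body[6] add  r6, r1, #59 → r6=0x38
epilogue: pop r6=0x04, sp=0xd8
r4 is caller-saved → body value

REG = 0xe9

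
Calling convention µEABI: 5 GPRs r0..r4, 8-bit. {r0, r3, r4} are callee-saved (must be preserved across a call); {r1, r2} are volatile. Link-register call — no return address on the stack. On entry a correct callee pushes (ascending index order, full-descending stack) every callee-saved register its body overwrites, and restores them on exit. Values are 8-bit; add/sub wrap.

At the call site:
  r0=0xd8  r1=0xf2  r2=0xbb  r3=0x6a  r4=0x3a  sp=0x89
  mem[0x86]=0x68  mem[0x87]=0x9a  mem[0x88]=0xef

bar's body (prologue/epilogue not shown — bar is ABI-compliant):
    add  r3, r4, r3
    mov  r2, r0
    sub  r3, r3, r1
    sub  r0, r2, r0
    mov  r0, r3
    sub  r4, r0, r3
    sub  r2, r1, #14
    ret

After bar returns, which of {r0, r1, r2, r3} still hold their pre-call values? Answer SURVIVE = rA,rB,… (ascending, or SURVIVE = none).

SURVIVE = r0,r1,r3

prologue: push r0 -> mem[0x88]=0xd8, sp=0x88
prologue: push r3 -> mem[0x87]=0x6a, sp=0x87
prologue: push r4 -> mem[0x86]=0x3a, sp=0x86
body[0] add  r3, r4, r3 -> r3=0xa4
body[1] mov  r2, r0 -> r2=0xd8
body[2] sub  r3, r3, r1 -> r3=0xb2
body[3] sub  r0, r2, r0 -> r0=0x00
body[4] mov  r0, r3 -> r0=0xb2
body[5] sub  r4, r0, r3 -> r4=0x00
body[6] sub  r2, r1, #14 -> r2=0xe4
epilogue: pop r4=0x3a, sp=0x87
epilogue: pop r3=0x6a, sp=0x88
epilogue: pop r0=0xd8, sp=0x89
r0: callee-saved, written=True
r1: caller-saved, written=False
r2: caller-saved, written=True
r3: callee-saved, written=True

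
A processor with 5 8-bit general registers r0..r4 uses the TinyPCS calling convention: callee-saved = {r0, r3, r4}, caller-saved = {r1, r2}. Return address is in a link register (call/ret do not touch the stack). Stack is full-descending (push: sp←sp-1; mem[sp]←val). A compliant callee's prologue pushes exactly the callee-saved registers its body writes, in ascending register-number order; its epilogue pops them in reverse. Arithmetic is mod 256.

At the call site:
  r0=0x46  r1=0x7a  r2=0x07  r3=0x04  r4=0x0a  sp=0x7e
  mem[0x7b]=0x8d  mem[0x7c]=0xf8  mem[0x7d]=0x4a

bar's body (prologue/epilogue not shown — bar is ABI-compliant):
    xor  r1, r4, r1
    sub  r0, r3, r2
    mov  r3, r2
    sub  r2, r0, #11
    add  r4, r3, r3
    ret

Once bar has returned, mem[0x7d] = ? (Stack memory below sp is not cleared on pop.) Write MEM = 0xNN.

prologue: push r0 -> mem[0x7d]=0x46, sp=0x7d
prologue: push r3 -> mem[0x7c]=0x04, sp=0x7c
prologue: push r4 -> mem[0x7b]=0x0a, sp=0x7b
body[0] xor  r1, r4, r1 -> r1=0x70
body[1] sub  r0, r3, r2 -> r0=0xfd
body[2] mov  r3, r2 -> r3=0x07
body[3] sub  r2, r0, #11 -> r2=0xf2
body[4] add  r4, r3, r3 -> r4=0x0e
epilogue: pop r4=0x0a, sp=0x7c
epilogue: pop r3=0x04, sp=0x7d
epilogue: pop r0=0x46, sp=0x7e
prologue pushed ['r0', 'r3', 'r4'] at ['0x7d', '0x7c', '0x7b']

MEM = 0x46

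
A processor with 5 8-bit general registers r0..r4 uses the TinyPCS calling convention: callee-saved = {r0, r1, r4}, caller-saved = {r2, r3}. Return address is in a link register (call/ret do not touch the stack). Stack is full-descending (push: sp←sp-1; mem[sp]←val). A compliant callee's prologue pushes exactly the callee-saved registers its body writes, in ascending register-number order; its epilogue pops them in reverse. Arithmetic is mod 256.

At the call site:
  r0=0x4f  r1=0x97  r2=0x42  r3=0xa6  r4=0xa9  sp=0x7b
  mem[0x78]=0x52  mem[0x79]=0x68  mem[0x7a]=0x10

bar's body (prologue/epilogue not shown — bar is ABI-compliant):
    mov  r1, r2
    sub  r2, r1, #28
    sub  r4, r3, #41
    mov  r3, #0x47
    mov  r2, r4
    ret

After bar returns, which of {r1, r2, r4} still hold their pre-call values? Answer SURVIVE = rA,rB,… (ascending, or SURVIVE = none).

SURVIVE = r1,r4

prologue: push r1 -> mem[0x7a]=0x97, sp=0x7a
prologue: push r4 -> mem[0x79]=0xa9, sp=0x79
body[0] mov  r1, r2 -> r1=0x42
body[1] sub  r2, r1, #28 -> r2=0x26
body[2] sub  r4, r3, #41 -> r4=0x7d
body[3] mov  r3, #0x47 -> r3=0x47
body[4] mov  r2, r4 -> r2=0x7d
epilogue: pop r4=0xa9, sp=0x7a
epilogue: pop r1=0x97, sp=0x7b
r1: callee-saved, written=True
r2: caller-saved, written=True
r4: callee-saved, written=True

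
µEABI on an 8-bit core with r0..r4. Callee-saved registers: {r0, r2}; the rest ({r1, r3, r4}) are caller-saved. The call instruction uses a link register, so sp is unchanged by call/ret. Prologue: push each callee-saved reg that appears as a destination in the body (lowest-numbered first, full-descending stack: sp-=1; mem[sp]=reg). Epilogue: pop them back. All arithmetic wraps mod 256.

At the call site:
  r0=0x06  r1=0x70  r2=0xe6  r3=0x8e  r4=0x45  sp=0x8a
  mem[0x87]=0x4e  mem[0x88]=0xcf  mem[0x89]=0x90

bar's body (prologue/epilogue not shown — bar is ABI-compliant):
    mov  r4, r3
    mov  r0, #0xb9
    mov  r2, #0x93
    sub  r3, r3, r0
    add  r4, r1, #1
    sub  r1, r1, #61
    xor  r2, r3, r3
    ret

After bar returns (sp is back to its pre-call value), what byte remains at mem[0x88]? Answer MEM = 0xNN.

MEM = 0xe6

prologue: push r0 → mem[0x89]=0x06, sp=0x89
prologue: push r2 → mem[0x88]=0xe6, sp=0x88
body[0] mov  r4, r3 → r4=0x8e
body[1] mov  r0, #0xb9 → r0=0xb9
body[2] mov  r2, #0x93 → r2=0x93
body[3] sub  r3, r3, r0 → r3=0xd5
body[4] add  r4, r1, #1 → r4=0x71
body[5] sub  r1, r1, #61 → r1=0x33
body[6] xor  r2, r3, r3 → r2=0x00
epilogue: pop r2=0xe6, sp=0x89
epilogue: pop r0=0x06, sp=0x8a
prologue pushed ['r0', 'r2'] at ['0x89', '0x88']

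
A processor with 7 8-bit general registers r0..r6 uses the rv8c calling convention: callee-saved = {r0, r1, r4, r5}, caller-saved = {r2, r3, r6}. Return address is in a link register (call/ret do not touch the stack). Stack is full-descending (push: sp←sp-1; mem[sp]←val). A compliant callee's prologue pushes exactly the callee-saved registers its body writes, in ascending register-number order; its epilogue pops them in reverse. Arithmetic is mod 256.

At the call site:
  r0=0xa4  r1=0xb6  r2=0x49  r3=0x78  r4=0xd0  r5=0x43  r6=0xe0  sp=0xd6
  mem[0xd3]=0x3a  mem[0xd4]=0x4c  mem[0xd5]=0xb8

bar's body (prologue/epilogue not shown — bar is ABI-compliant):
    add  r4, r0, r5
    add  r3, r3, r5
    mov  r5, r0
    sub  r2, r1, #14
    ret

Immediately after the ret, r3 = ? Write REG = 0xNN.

prologue: push r4 → mem[0xd5]=0xd0, sp=0xd5
prologue: push r5 → mem[0xd4]=0x43, sp=0xd4
body[0] add  r4, r0, r5 → r4=0xe7
body[1] add  r3, r3, r5 → r3=0xbb
body[2] mov  r5, r0 → r5=0xa4
body[3] sub  r2, r1, #14 → r2=0xa8
epilogue: pop r5=0x43, sp=0xd5
epilogue: pop r4=0xd0, sp=0xd6
r3 is caller-saved → body value

REG = 0xbb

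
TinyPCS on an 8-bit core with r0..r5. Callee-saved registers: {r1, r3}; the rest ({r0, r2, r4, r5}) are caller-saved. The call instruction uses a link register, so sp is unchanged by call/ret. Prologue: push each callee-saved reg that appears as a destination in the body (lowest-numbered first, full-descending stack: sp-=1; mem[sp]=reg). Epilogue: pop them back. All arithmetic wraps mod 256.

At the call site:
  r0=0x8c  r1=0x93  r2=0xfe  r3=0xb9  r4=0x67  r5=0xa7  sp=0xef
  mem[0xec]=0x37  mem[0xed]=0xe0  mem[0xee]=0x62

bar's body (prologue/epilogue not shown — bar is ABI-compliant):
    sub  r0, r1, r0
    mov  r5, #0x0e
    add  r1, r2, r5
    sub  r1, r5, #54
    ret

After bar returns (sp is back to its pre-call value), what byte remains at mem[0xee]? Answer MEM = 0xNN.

prologue: push r1 → mem[0xee]=0x93, sp=0xee
body[0] sub  r0, r1, r0 → r0=0x07
body[1] mov  r5, #0x0e → r5=0x0e
body[2] add  r1, r2, r5 → r1=0x0c
body[3] sub  r1, r5, #54 → r1=0xd8
epilogue: pop r1=0x93, sp=0xef
prologue pushed ['r1'] at ['0xee']

MEM = 0x93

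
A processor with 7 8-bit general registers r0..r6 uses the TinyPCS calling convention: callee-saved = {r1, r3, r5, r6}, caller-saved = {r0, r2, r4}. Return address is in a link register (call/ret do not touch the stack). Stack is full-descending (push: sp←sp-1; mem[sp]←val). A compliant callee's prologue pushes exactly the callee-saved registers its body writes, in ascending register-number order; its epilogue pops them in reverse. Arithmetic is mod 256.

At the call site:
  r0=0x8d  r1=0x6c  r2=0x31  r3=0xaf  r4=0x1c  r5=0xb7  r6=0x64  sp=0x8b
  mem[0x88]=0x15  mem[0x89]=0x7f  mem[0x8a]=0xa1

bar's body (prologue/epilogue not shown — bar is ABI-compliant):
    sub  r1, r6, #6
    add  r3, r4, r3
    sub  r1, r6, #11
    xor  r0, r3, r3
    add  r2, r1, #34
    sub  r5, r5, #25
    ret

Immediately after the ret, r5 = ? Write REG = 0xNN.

REG = 0xb7

prologue: push r1 → mem[0x8a]=0x6c, sp=0x8a
prologue: push r3 → mem[0x89]=0xaf, sp=0x89
prologue: push r5 → mem[0x88]=0xb7, sp=0x88
body[0] sub  r1, r6, #6 → r1=0x5e
body[1] add  r3, r4, r3 → r3=0xcb
body[2] sub  r1, r6, #11 → r1=0x59
body[3] xor  r0, r3, r3 → r0=0x00
body[4] add  r2, r1, #34 → r2=0x7b
body[5] sub  r5, r5, #25 → r5=0x9e
epilogue: pop r5=0xb7, sp=0x89
epilogue: pop r3=0xaf, sp=0x8a
epilogue: pop r1=0x6c, sp=0x8b
r5 is callee-saved → restored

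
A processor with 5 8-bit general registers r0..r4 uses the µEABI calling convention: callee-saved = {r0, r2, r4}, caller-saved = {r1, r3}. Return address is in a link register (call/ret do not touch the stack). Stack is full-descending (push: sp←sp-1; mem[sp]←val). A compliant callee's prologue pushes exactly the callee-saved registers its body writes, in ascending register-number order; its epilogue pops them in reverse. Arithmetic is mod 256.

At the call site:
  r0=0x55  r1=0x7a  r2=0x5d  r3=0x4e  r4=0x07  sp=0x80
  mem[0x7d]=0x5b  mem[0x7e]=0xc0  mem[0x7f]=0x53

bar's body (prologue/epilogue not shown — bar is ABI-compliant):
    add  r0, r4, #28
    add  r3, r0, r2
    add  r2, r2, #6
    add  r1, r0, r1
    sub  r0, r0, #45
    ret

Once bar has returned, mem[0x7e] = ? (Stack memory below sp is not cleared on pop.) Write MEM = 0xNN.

MEM = 0x5d

prologue: push r0 → mem[0x7f]=0x55, sp=0x7f
prologue: push r2 → mem[0x7e]=0x5d, sp=0x7e
body[0] add  r0, r4, #28 → r0=0x23
body[1] add  r3, r0, r2 → r3=0x80
body[2] add  r2, r2, #6 → r2=0x63
body[3] add  r1, r0, r1 → r1=0x9d
body[4] sub  r0, r0, #45 → r0=0xf6
epilogue: pop r2=0x5d, sp=0x7f
epilogue: pop r0=0x55, sp=0x80
prologue pushed ['r0', 'r2'] at ['0x7f', '0x7e']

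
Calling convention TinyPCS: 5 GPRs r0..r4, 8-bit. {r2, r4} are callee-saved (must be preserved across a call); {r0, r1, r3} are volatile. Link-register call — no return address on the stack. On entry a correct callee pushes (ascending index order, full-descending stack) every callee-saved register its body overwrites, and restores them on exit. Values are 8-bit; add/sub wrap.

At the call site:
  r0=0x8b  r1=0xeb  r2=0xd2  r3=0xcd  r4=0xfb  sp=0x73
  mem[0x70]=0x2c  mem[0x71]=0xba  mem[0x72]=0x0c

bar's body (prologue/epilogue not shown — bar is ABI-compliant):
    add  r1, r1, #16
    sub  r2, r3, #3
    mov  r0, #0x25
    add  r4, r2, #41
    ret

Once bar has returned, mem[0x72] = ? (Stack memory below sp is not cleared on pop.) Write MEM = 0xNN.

prologue: push r2 -> mem[0x72]=0xd2, sp=0x72
prologue: push r4 -> mem[0x71]=0xfb, sp=0x71
body[0] add  r1, r1, #16 -> r1=0xfb
body[1] sub  r2, r3, #3 -> r2=0xca
body[2] mov  r0, #0x25 -> r0=0x25
body[3] add  r4, r2, #41 -> r4=0xf3
epilogue: pop r4=0xfb, sp=0x72
epilogue: pop r2=0xd2, sp=0x73
prologue pushed ['r2', 'r4'] at ['0x72', '0x71']

MEM = 0xd2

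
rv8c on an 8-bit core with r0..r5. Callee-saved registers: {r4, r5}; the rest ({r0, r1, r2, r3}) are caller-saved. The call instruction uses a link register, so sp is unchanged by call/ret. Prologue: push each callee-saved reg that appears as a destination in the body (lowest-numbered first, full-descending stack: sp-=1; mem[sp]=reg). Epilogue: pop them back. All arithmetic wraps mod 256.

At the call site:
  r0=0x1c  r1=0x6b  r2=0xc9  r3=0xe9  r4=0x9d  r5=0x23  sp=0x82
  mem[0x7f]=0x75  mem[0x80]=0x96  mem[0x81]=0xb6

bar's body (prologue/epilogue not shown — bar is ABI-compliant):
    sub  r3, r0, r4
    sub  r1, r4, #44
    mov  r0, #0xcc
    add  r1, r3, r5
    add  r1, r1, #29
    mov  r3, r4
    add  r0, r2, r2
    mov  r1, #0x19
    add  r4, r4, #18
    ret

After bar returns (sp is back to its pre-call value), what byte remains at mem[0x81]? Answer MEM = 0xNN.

prologue: push r4 → mem[0x81]=0x9d, sp=0x81
body[0] sub  r3, r0, r4 → r3=0x7f
body[1] sub  r1, r4, #44 → r1=0x71
body[2] mov  r0, #0xcc → r0=0xcc
body[3] add  r1, r3, r5 → r1=0xa2
body[4] add  r1, r1, #29 → r1=0xbf
body[5] mov  r3, r4 → r3=0x9d
body[6] add  r0, r2, r2 → r0=0x92
body[7] mov  r1, #0x19 → r1=0x19
body[8] add  r4, r4, #18 → r4=0xaf
epilogue: pop r4=0x9d, sp=0x82
prologue pushed ['r4'] at ['0x81']

MEM = 0x9d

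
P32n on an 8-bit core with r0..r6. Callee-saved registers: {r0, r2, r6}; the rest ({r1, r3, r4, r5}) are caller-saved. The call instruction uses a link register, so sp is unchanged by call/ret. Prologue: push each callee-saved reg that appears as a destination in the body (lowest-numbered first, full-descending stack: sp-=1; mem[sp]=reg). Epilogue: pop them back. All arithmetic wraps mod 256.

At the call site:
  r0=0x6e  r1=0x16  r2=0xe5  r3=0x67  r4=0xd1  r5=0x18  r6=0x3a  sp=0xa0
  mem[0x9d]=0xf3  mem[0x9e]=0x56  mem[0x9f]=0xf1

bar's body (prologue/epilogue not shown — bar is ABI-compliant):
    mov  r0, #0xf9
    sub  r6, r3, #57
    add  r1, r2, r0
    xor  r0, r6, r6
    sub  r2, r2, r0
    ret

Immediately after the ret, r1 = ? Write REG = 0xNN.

prologue: push r0 → mem[0x9f]=0x6e, sp=0x9f
prologue: push r2 → mem[0x9e]=0xe5, sp=0x9e
prologue: push r6 → mem[0x9d]=0x3a, sp=0x9d
body[0] mov  r0, #0xf9 → r0=0xf9
body[1] sub  r6, r3, #57 → r6=0x2e
body[2] add  r1, r2, r0 → r1=0xde
body[3] xor  r0, r6, r6 → r0=0x00
body[4] sub  r2, r2, r0 → r2=0xe5
epilogue: pop r6=0x3a, sp=0x9e
epilogue: pop r2=0xe5, sp=0x9f
epilogue: pop r0=0x6e, sp=0xa0
r1 is caller-saved → body value

REG = 0xde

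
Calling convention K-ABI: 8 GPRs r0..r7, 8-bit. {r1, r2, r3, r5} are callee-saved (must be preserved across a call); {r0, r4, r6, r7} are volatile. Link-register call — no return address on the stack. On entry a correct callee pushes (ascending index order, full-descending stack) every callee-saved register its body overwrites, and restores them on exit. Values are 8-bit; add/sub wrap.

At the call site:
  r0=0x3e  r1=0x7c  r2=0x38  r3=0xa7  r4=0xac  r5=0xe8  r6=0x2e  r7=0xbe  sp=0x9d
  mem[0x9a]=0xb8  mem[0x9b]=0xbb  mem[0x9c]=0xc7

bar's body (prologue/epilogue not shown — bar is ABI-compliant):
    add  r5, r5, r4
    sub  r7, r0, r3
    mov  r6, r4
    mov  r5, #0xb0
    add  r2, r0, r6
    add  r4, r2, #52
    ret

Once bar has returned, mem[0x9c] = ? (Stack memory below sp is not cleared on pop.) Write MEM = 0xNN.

MEM = 0x38

prologue: push r2 → mem[0x9c]=0x38, sp=0x9c
prologue: push r5 → mem[0x9b]=0xe8, sp=0x9b
body[0] add  r5, r5, r4 → r5=0x94
body[1] sub  r7, r0, r3 → r7=0x97
body[2] mov  r6, r4 → r6=0xac
body[3] mov  r5, #0xb0 → r5=0xb0
body[4] add  r2, r0, r6 → r2=0xea
body[5] add  r4, r2, #52 → r4=0x1e
epilogue: pop r5=0xe8, sp=0x9c
epilogue: pop r2=0x38, sp=0x9d
prologue pushed ['r2', 'r5'] at ['0x9c', '0x9b']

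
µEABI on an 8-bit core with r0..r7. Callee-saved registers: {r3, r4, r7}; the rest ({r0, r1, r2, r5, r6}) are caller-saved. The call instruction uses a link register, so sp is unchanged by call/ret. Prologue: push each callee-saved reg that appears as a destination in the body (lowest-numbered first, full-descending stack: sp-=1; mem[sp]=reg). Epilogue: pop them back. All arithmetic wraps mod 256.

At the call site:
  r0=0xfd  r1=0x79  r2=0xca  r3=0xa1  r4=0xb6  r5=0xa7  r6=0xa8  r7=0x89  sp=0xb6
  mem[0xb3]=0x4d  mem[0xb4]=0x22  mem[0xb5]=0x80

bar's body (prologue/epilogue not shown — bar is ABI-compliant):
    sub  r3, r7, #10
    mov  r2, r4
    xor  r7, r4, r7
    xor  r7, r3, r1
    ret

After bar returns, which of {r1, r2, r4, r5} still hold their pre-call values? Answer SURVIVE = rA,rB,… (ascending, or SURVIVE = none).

SURVIVE = r1,r4,r5

prologue: push r3 -> mem[0xb5]=0xa1, sp=0xb5
prologue: push r7 -> mem[0xb4]=0x89, sp=0xb4
body[0] sub  r3, r7, #10 -> r3=0x7f
body[1] mov  r2, r4 -> r2=0xb6
body[2] xor  r7, r4, r7 -> r7=0x3f
body[3] xor  r7, r3, r1 -> r7=0x06
epilogue: pop r7=0x89, sp=0xb5
epilogue: pop r3=0xa1, sp=0xb6
r1: caller-saved, written=False
r2: caller-saved, written=True
r4: callee-saved, written=False
r5: caller-saved, written=False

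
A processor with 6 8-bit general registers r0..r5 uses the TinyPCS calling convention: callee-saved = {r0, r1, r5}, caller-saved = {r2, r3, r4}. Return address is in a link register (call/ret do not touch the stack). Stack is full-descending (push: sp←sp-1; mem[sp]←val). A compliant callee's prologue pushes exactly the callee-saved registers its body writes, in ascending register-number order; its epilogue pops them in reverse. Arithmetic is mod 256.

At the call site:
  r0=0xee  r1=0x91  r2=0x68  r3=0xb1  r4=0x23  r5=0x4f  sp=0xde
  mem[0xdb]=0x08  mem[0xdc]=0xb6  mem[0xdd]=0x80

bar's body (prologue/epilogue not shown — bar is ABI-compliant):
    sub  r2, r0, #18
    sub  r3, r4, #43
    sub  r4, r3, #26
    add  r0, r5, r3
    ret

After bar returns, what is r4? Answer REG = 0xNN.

prologue: push r0 -> mem[0xdd]=0xee, sp=0xdd
body[0] sub  r2, r0, #18 -> r2=0xdc
body[1] sub  r3, r4, #43 -> r3=0xf8
body[2] sub  r4, r3, #26 -> r4=0xde
body[3] add  r0, r5, r3 -> r0=0x47
epilogue: pop r0=0xee, sp=0xde
r4 is caller-saved -> body value

REG = 0xde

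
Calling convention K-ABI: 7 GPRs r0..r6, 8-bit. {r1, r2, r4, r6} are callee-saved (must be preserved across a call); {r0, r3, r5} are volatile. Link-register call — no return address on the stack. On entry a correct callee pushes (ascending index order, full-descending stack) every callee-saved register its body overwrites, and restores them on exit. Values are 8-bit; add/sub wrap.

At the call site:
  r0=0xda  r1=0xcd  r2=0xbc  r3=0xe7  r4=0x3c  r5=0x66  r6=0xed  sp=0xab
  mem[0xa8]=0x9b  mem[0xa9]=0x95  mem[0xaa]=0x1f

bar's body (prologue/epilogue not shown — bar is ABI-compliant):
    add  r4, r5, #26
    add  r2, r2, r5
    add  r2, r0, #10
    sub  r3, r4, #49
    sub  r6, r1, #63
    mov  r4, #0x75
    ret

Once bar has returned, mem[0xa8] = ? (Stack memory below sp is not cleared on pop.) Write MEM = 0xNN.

MEM = 0xed

prologue: push r2 -> mem[0xaa]=0xbc, sp=0xaa
prologue: push r4 -> mem[0xa9]=0x3c, sp=0xa9
prologue: push r6 -> mem[0xa8]=0xed, sp=0xa8
body[0] add  r4, r5, #26 -> r4=0x80
body[1] add  r2, r2, r5 -> r2=0x22
body[2] add  r2, r0, #10 -> r2=0xe4
body[3] sub  r3, r4, #49 -> r3=0x4f
body[4] sub  r6, r1, #63 -> r6=0x8e
body[5] mov  r4, #0x75 -> r4=0x75
epilogue: pop r6=0xed, sp=0xa9
epilogue: pop r4=0x3c, sp=0xaa
epilogue: pop r2=0xbc, sp=0xab
prologue pushed ['r2', 'r4', 'r6'] at ['0xaa', '0xa9', '0xa8']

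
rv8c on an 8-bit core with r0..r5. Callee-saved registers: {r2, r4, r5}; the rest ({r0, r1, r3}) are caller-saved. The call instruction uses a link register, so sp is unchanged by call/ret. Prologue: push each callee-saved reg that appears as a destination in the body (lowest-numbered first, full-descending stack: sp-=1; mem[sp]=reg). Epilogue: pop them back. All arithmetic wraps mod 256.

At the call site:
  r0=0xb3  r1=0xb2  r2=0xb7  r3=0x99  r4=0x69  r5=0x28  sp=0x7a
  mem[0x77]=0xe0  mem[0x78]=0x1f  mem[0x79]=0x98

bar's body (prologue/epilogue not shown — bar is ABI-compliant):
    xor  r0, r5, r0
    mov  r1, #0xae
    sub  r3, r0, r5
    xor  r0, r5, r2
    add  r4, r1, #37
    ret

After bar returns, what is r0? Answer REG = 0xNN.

prologue: push r4 -> mem[0x79]=0x69, sp=0x79
body[0] xor  r0, r5, r0 -> r0=0x9b
body[1] mov  r1, #0xae -> r1=0xae
body[2] sub  r3, r0, r5 -> r3=0x73
body[3] xor  r0, r5, r2 -> r0=0x9f
body[4] add  r4, r1, #37 -> r4=0xd3
epilogue: pop r4=0x69, sp=0x7a
r0 is caller-saved -> body value

REG = 0x9f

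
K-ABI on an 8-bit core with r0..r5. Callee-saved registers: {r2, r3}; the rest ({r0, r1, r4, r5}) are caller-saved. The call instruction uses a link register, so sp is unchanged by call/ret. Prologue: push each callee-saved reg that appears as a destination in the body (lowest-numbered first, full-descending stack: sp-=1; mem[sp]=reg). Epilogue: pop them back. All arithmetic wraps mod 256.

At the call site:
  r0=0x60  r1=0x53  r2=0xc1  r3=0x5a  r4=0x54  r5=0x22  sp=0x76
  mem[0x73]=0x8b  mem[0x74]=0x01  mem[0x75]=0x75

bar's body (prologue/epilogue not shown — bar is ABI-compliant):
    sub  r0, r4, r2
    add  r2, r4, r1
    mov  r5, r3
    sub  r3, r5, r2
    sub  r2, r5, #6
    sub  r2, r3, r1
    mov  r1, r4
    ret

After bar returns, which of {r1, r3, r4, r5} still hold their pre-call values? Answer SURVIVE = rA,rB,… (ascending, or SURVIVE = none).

prologue: push r2 -> mem[0x75]=0xc1, sp=0x75
prologue: push r3 -> mem[0x74]=0x5a, sp=0x74
body[0] sub  r0, r4, r2 -> r0=0x93
body[1] add  r2, r4, r1 -> r2=0xa7
body[2] mov  r5, r3 -> r5=0x5a
body[3] sub  r3, r5, r2 -> r3=0xb3
body[4] sub  r2, r5, #6 -> r2=0x54
body[5] sub  r2, r3, r1 -> r2=0x60
body[6] mov  r1, r4 -> r1=0x54
epilogue: pop r3=0x5a, sp=0x75
epilogue: pop r2=0xc1, sp=0x76
r1: caller-saved, written=True
r3: callee-saved, written=True
r4: caller-saved, written=False
r5: caller-saved, written=True

SURVIVE = r3,r4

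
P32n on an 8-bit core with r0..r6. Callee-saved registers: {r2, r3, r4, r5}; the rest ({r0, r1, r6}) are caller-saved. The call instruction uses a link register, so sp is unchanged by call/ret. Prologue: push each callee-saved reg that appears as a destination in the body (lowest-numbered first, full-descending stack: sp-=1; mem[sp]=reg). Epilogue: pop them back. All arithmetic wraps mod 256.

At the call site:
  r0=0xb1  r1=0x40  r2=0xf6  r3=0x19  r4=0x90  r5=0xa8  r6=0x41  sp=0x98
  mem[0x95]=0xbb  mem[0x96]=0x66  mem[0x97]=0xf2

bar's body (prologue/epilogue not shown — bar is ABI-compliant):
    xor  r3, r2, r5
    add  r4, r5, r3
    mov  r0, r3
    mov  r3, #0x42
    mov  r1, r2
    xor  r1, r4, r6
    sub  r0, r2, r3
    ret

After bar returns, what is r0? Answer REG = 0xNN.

prologue: push r3 -> mem[0x97]=0x19, sp=0x97
prologue: push r4 -> mem[0x96]=0x90, sp=0x96
body[0] xor  r3, r2, r5 -> r3=0x5e
body[1] add  r4, r5, r3 -> r4=0x06
body[2] mov  r0, r3 -> r0=0x5e
body[3] mov  r3, #0x42 -> r3=0x42
body[4] mov  r1, r2 -> r1=0xf6
body[5] xor  r1, r4, r6 -> r1=0x47
body[6] sub  r0, r2, r3 -> r0=0xb4
epilogue: pop r4=0x90, sp=0x97
epilogue: pop r3=0x19, sp=0x98
r0 is caller-saved -> body value

REG = 0xb4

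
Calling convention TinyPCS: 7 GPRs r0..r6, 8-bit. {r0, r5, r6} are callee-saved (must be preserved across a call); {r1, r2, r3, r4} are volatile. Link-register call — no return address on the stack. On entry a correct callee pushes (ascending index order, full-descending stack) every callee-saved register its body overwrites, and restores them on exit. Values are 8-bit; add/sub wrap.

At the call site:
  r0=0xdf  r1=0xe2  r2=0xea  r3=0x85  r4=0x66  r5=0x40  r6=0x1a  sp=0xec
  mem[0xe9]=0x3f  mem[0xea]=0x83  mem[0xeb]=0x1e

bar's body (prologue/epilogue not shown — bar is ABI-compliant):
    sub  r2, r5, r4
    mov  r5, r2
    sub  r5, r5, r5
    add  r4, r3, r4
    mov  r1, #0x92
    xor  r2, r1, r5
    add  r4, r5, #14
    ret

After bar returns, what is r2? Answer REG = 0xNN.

REG = 0x92

prologue: push r5 → mem[0xeb]=0x40, sp=0xeb
body[0] sub  r2, r5, r4 → r2=0xda
body[1] mov  r5, r2 → r5=0xda
body[2] sub  r5, r5, r5 → r5=0x00
body[3] add  r4, r3, r4 → r4=0xeb
body[4] mov  r1, #0x92 → r1=0x92
body[5] xor  r2, r1, r5 → r2=0x92
body[6] add  r4, r5, #14 → r4=0x0e
epilogue: pop r5=0x40, sp=0xec
r2 is caller-saved → body value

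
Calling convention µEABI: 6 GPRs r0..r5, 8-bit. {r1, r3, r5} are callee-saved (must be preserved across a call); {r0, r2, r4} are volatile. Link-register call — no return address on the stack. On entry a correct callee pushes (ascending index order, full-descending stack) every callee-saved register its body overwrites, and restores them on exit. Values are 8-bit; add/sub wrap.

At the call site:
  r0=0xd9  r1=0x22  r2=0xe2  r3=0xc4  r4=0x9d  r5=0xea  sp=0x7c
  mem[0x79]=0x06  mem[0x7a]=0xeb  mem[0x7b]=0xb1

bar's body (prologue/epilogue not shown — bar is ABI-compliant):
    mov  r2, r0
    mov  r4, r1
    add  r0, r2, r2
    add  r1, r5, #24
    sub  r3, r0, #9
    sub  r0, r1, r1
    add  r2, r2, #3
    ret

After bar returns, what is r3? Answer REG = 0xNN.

prologue: push r1 → mem[0x7b]=0x22, sp=0x7b
prologue: push r3 → mem[0x7a]=0xc4, sp=0x7a
body[0] mov  r2, r0 → r2=0xd9
body[1] mov  r4, r1 → r4=0x22
body[2] add  r0, r2, r2 → r0=0xb2
body[3] add  r1, r5, #24 → r1=0x02
body[4] sub  r3, r0, #9 → r3=0xa9
body[5] sub  r0, r1, r1 → r0=0x00
body[6] add  r2, r2, #3 → r2=0xdc
epilogue: pop r3=0xc4, sp=0x7b
epilogue: pop r1=0x22, sp=0x7c
r3 is callee-saved → restored

REG = 0xc4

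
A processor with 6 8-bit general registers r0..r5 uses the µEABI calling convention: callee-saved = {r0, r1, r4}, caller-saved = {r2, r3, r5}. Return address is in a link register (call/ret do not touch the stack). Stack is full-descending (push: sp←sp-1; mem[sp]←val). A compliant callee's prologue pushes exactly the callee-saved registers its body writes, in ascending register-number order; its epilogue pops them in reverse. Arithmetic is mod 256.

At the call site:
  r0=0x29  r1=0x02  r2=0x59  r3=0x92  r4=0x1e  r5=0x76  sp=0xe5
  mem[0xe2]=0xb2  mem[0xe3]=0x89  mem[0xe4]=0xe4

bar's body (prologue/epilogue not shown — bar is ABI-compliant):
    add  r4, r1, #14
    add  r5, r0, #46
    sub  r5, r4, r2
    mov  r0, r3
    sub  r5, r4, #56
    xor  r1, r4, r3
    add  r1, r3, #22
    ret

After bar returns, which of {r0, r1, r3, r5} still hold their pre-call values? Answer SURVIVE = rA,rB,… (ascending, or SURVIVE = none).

prologue: push r0 → mem[0xe4]=0x29, sp=0xe4
prologue: push r1 → mem[0xe3]=0x02, sp=0xe3
prologue: push r4 → mem[0xe2]=0x1e, sp=0xe2
body[0] add  r4, r1, #14 → r4=0x10
body[1] add  r5, r0, #46 → r5=0x57
body[2] sub  r5, r4, r2 → r5=0xb7
body[3] mov  r0, r3 → r0=0x92
body[4] sub  r5, r4, #56 → r5=0xd8
body[5] xor  r1, r4, r3 → r1=0x82
body[6] add  r1, r3, #22 → r1=0xa8
epilogue: pop r4=0x1e, sp=0xe3
epilogue: pop r1=0x02, sp=0xe4
epilogue: pop r0=0x29, sp=0xe5
r0: callee-saved, written=True
r1: callee-saved, written=True
r3: caller-saved, written=False
r5: caller-saved, written=True

SURVIVE = r0,r1,r3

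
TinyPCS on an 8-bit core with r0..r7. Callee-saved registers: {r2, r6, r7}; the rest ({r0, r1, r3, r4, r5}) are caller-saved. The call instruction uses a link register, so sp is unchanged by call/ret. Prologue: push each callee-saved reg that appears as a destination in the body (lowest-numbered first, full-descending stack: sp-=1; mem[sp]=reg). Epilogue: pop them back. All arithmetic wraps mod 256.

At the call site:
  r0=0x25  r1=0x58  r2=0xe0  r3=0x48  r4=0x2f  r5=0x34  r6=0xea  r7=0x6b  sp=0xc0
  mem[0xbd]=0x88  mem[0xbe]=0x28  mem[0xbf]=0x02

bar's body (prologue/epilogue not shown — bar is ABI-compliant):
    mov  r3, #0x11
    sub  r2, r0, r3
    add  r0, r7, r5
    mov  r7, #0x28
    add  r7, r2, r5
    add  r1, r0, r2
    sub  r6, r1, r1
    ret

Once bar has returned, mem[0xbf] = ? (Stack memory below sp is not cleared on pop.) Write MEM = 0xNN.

MEM = 0xe0

prologue: push r2 → mem[0xbf]=0xe0, sp=0xbf
prologue: push r6 → mem[0xbe]=0xea, sp=0xbe
prologue: push r7 → mem[0xbd]=0x6b, sp=0xbd
body[0] mov  r3, #0x11 → r3=0x11
body[1] sub  r2, r0, r3 → r2=0x14
body[2] add  r0, r7, r5 → r0=0x9f
body[3] mov  r7, #0x28 → r7=0x28
body[4] add  r7, r2, r5 → r7=0x48
body[5] add  r1, r0, r2 → r1=0xb3
body[6] sub  r6, r1, r1 → r6=0x00
epilogue: pop r7=0x6b, sp=0xbe
epilogue: pop r6=0xea, sp=0xbf
epilogue: pop r2=0xe0, sp=0xc0
prologue pushed ['r2', 'r6', 'r7'] at ['0xbf', '0xbe', '0xbd']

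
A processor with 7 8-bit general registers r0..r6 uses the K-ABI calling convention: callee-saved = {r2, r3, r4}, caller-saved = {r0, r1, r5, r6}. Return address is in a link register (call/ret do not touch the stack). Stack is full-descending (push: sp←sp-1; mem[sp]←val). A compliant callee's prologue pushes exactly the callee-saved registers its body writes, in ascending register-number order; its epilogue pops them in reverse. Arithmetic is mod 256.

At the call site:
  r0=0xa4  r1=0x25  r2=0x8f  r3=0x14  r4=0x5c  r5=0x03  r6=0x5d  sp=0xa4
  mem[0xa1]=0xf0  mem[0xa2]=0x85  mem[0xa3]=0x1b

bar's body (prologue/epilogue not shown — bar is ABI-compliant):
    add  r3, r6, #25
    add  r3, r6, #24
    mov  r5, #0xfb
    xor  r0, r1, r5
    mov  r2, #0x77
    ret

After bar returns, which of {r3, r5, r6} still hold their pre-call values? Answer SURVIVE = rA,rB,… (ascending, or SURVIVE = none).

prologue: push r2 -> mem[0xa3]=0x8f, sp=0xa3
prologue: push r3 -> mem[0xa2]=0x14, sp=0xa2
body[0] add  r3, r6, #25 -> r3=0x76
body[1] add  r3, r6, #24 -> r3=0x75
body[2] mov  r5, #0xfb -> r5=0xfb
body[3] xor  r0, r1, r5 -> r0=0xde
body[4] mov  r2, #0x77 -> r2=0x77
epilogue: pop r3=0x14, sp=0xa3
epilogue: pop r2=0x8f, sp=0xa4
r3: callee-saved, written=True
r5: caller-saved, written=True
r6: caller-saved, written=False

SURVIVE = r3,r6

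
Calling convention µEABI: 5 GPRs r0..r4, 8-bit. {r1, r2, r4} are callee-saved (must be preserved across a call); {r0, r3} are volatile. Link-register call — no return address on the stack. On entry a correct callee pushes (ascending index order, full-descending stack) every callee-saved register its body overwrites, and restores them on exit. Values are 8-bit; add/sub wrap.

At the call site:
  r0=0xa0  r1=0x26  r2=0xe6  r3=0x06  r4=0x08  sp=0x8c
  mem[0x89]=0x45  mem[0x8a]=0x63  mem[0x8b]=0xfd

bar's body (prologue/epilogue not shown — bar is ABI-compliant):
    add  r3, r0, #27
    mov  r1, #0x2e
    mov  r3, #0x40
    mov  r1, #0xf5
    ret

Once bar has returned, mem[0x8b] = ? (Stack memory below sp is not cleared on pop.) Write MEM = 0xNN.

prologue: push r1 -> mem[0x8b]=0x26, sp=0x8b
body[0] add  r3, r0, #27 -> r3=0xbb
body[1] mov  r1, #0x2e -> r1=0x2e
body[2] mov  r3, #0x40 -> r3=0x40
body[3] mov  r1, #0xf5 -> r1=0xf5
epilogue: pop r1=0x26, sp=0x8c
prologue pushed ['r1'] at ['0x8b']

MEM = 0x26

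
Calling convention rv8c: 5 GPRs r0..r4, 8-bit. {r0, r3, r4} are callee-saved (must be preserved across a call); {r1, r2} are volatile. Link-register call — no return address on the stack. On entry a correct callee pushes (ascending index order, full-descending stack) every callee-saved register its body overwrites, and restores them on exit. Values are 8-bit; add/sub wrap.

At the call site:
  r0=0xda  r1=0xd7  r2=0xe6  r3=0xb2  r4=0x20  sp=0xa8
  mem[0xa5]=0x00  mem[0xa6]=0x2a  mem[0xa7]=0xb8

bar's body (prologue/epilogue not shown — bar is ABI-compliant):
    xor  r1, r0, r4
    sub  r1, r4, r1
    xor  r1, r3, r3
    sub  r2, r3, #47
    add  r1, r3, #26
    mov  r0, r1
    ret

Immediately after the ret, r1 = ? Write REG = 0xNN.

prologue: push r0 -> mem[0xa7]=0xda, sp=0xa7
body[0] xor  r1, r0, r4 -> r1=0xfa
body[1] sub  r1, r4, r1 -> r1=0x26
body[2] xor  r1, r3, r3 -> r1=0x00
body[3] sub  r2, r3, #47 -> r2=0x83
body[4] add  r1, r3, #26 -> r1=0xcc
body[5] mov  r0, r1 -> r0=0xcc
epilogue: pop r0=0xda, sp=0xa8
r1 is caller-saved -> body value

REG = 0xcc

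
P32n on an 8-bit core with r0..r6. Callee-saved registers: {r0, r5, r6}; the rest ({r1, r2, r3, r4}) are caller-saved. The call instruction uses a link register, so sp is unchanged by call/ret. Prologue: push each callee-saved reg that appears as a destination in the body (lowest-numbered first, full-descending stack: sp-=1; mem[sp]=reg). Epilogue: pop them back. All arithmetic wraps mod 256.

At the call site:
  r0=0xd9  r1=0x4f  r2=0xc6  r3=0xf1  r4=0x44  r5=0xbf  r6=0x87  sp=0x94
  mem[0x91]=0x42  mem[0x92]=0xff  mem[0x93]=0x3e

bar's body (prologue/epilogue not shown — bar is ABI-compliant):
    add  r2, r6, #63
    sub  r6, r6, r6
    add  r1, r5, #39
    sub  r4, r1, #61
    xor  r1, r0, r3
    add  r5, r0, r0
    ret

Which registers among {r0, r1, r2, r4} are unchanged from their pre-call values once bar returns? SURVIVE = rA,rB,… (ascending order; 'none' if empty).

prologue: push r5 → mem[0x93]=0xbf, sp=0x93
prologue: push r6 → mem[0x92]=0x87, sp=0x92
body[0] add  r2, r6, #63 → r2=0xc6
body[1] sub  r6, r6, r6 → r6=0x00
body[2] add  r1, r5, #39 → r1=0xe6
body[3] sub  r4, r1, #61 → r4=0xa9
body[4] xor  r1, r0, r3 → r1=0x28
body[5] add  r5, r0, r0 → r5=0xb2
epilogue: pop r6=0x87, sp=0x93
epilogue: pop r5=0xbf, sp=0x94
r0: callee-saved, written=False
r1: caller-saved, written=True
r2: caller-saved, written=True
r4: caller-saved, written=True

SURVIVE = r0,r2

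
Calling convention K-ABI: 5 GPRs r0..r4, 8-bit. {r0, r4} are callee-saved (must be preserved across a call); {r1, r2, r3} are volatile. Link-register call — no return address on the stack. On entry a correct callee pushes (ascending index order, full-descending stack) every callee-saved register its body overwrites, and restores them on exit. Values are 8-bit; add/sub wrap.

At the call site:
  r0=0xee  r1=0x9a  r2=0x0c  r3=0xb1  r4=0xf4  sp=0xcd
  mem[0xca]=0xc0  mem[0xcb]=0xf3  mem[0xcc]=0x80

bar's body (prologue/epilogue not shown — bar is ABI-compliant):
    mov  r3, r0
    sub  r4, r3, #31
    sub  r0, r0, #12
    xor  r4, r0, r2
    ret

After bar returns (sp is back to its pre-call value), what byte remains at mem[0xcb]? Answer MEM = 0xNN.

MEM = 0xf4

prologue: push r0 -> mem[0xcc]=0xee, sp=0xcc
prologue: push r4 -> mem[0xcb]=0xf4, sp=0xcb
body[0] mov  r3, r0 -> r3=0xee
body[1] sub  r4, r3, #31 -> r4=0xcf
body[2] sub  r0, r0, #12 -> r0=0xe2
body[3] xor  r4, r0, r2 -> r4=0xee
epilogue: pop r4=0xf4, sp=0xcc
epilogue: pop r0=0xee, sp=0xcd
prologue pushed ['r0', 'r4'] at ['0xcc', '0xcb']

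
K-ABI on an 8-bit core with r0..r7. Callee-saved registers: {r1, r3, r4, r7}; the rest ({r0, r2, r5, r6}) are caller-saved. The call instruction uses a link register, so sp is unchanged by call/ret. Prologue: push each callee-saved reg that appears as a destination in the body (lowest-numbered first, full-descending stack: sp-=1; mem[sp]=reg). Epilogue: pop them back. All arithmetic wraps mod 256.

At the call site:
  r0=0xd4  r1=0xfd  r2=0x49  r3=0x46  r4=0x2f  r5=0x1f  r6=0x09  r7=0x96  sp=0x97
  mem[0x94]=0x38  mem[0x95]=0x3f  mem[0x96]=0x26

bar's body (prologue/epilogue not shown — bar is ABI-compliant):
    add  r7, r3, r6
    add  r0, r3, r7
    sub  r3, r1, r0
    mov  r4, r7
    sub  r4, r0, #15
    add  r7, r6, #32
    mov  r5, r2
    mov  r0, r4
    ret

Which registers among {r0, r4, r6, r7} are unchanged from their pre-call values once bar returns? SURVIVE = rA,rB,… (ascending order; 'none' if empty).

prologue: push r3 → mem[0x96]=0x46, sp=0x96
prologue: push r4 → mem[0x95]=0x2f, sp=0x95
prologue: push r7 → mem[0x94]=0x96, sp=0x94
body[0] add  r7, r3, r6 → r7=0x4f
body[1] add  r0, r3, r7 → r0=0x95
body[2] sub  r3, r1, r0 → r3=0x68
body[3] mov  r4, r7 → r4=0x4f
body[4] sub  r4, r0, #15 → r4=0x86
body[5] add  r7, r6, #32 → r7=0x29
body[6] mov  r5, r2 → r5=0x49
body[7] mov  r0, r4 → r0=0x86
epilogue: pop r7=0x96, sp=0x95
epilogue: pop r4=0x2f, sp=0x96
epilogue: pop r3=0x46, sp=0x97
r0: caller-saved, written=True
r4: callee-saved, written=True
r6: caller-saved, written=False
r7: callee-saved, written=True

SURVIVE = r4,r6,r7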